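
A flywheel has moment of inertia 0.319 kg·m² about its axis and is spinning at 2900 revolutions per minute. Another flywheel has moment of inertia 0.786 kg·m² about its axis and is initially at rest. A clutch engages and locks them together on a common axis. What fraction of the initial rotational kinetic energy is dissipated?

No external torque acts about the common axis, so total angular momentum is conserved.
Taking A's sense as positive: L = (0.3190)(2900) = 925.1 kg·m²·rpm.
Combined I = 0.3190 + 0.7860 = 1.105 kg·m².
ω_f = L / I = 925.1 / 1.105 = 837.2 rpm.
KE_i = ½ΣIω² = 14710 J; KE_f = ½(1.105)(87.67)² = 4247 J.
Fraction dissipated = (KE_i − KE_f)/KE_i = 0.7113.

fraction ≈ 0.711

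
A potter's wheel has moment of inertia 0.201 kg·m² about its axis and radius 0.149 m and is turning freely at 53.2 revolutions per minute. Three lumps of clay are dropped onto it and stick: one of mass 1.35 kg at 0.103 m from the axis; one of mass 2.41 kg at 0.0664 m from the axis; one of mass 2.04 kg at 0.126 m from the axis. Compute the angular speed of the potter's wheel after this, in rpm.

ω_f ≈ 41.4 rpm

The added mass arrives with no angular momentum about the axis, and any external torque about the axis is negligible, so the system's angular momentum is conserved.
Added inertia Σmr² = (1.35)(0.103)² + (2.41)(0.0664)² + (2.04)(0.126)² = 0.05733 kg·m²; I_f = 0.2010 + 0.05733 = 0.2583 kg·m².
ω_f = I_p ω_i / I_f = (0.2010)(53.2) / 0.2583 = 41.39 rpm.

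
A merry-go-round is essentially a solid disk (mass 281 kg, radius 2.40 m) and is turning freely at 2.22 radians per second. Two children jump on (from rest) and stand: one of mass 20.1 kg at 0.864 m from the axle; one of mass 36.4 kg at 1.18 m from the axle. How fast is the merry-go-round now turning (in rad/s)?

ω_f ≈ 2.05 rad/s

The added mass arrives with no angular momentum about the axle, and any external torque about the axle is negligible, so the system's angular momentum is conserved.
I_p = ½(281)(2.40)² = 809.3 kg·m².
Added inertia Σmr² = (20.1)(0.864)² + (36.4)(1.18)² = 65.69 kg·m²; I_f = 809.3 + 65.69 = 875.0 kg·m².
ω_f = I_p ω_i / I_f = (809.3)(2.22) / 875.0 = 2.053 rad/s.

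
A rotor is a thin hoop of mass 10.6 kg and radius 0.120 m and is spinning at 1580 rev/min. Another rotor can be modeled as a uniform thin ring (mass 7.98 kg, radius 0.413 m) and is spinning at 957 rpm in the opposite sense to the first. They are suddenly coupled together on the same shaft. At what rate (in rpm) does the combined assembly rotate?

|ω_f| ≈ 701 rpm

No external torque acts about the common axis, so total angular momentum is conserved.
Moments of inertia: I_A = (10.6)(0.120)² = 0.1526 kg·m²; I_B = (7.98)(0.413)² = 1.361 kg·m².
Taking A's sense as positive: L = (0.1526)(1580) − (1.361)(957) = -1061 kg·m²·rpm.
Combined I = 0.1526 + 1.361 = 1.514 kg·m².
ω_f = L / I = -1061 / 1.514 = -701.2 rpm.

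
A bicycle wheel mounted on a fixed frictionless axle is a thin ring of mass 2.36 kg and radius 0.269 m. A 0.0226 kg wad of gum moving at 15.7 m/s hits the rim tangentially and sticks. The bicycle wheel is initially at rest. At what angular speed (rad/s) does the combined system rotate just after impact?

The axle reaction passes through the axle and exerts no torque about it; angular momentum about the axle is conserved through the impact.
I_p = (2.36)(0.269)² = 0.1708 kg·m². Taking the sense of the wad of gum's angular momentum as positive, L_{wad} = m v R = (0.0226)(15.7)(0.269) = 0.09545 kg·m²/s.
L_i = 0 + 0.09545 = 0.09545 kg·m²/s.
After sticking, I_f = I_p + m R² = 0.1708 + (0.0226)(0.269)² = 0.1724 kg·m².
ω_f = L_i / I_f = 0.09545 / 0.1724 = 0.5536 rad/s.

|ω_f| ≈ 0.554 rad/s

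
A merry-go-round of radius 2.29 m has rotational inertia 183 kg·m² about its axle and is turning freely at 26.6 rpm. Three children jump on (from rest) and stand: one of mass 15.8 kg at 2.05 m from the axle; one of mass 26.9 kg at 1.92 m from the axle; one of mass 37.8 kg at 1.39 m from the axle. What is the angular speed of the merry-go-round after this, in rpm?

ω_f ≈ 11.5 rpm

No external torque acts about the axle; L_before = L_after.
Added inertia Σmr² = (15.8)(2.05)² + (26.9)(1.92)² + (37.8)(1.39)² = 238.6 kg·m²; I_f = 183.0 + 238.6 = 421.6 kg·m².
ω_f = I_p ω_i / I_f = (183.0)(26.6) / 421.6 = 11.55 rpm.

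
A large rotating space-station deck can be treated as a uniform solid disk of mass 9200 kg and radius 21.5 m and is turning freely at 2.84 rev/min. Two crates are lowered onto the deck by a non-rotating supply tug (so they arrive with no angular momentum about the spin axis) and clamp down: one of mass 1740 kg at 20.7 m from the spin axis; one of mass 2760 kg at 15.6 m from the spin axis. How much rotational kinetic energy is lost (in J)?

energy lost ≈ 37600 J

No external torque acts about the spin axis; L_before = L_after.
I_p = ½(9200)(21.5)² = 2.126e+06 kg·m².
Added inertia Σmr² = (1740)(20.7)² + (2760)(15.6)² = 1.417e+06 kg·m²; I_f = 2.126e+06 + 1.417e+06 = 3.544e+06 kg·m².
ω_f = I_p ω_i / I_f = (2.126e+06)(2.84) / 3.544e+06 = 1.704 rpm.
KE_i = ½(2.126e+06)(0.2974 rad/s)² = 94040 J; KE_f = ½(3.544e+06)(0.1785)² = 56430 J.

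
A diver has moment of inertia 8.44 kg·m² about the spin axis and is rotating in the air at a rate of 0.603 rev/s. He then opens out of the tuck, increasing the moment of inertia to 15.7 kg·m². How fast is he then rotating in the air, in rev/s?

ω₂ ≈ 0.324 rev/s

No external torque acts about the spin axis, so angular momentum is conserved.
ω₂ = I₁ω₁ / I₂ = (8.440)(0.603 rev/s) / (15.70) = 0.3242 rev/s.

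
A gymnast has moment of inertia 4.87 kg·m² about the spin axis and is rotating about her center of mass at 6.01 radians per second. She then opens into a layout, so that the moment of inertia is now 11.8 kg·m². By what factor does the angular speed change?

With no external torque about the axis, L is conserved: I₁ω₁ = I₂ω₂.
ω₂/ω₁ = I₁/I₂ = 4.870 / 11.80 = 0.4127.

ω₂/ω₁ ≈ 0.413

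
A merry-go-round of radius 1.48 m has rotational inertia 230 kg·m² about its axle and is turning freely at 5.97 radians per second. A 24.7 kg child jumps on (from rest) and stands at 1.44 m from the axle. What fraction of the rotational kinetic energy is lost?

fraction ≈ 0.182

The added mass arrives with no angular momentum about the axle, and any external torque about the axle is negligible, so the system's angular momentum is conserved.
Added inertia Σmr² = (24.7)(1.44)² = 51.22 kg·m²; I_f = 230.0 + 51.22 = 281.2 kg·m².
ω_f = I_p ω_i / I_f = (230.0)(5.97) / 281.2 = 4.883 rad/s.
KE_i = ½(230.0)(5.970 rad/s)² = 4099 J; KE_f = ½(281.2)(4.883)² = 3352 J.
Fraction lost = 0.1821.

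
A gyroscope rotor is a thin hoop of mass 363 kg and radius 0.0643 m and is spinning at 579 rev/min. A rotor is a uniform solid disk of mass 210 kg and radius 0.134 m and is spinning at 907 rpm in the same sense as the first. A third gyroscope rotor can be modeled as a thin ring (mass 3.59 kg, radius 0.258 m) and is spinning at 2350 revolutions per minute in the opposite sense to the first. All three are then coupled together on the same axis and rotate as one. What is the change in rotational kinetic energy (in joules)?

The coupling torques are internal; angular momentum about the shared axis is conserved.
Moments of inertia: I_A = (363)(0.0643)² = 1.501 kg·m²; I_B = ½(210)(0.134)² = 1.885 kg·m²; I_C = (3.59)(0.258)² = 0.2390 kg·m².
Taking A's sense as positive: L = (1.501)(579) + (1.885)(907) − (0.2390)(2350) = 2017 kg·m²·rpm.
Combined I = 1.501 + 1.885 + 0.2390 = 3.625 kg·m².
ω_f = L / I = 2017 / 3.625 = 556.5 rpm.
KE_i = ½ΣIω² = 18500 J; KE_f = ½(3.625)(58.28)² = 6156 J.

ΔKE ≈ -12300 J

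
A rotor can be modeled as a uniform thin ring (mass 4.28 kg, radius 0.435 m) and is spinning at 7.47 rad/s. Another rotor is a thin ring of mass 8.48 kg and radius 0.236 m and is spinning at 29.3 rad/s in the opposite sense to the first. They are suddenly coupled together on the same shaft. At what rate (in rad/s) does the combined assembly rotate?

No external torque acts about the common axis, so total angular momentum is conserved.
Moments of inertia: I_A = (4.28)(0.435)² = 0.8099 kg·m²; I_B = (8.48)(0.236)² = 0.4723 kg·m².
Taking A's sense as positive: L = (0.8099)(7.47) − (0.4723)(29.3) = -7.789 kg·m²·rad/s.
Combined I = 0.8099 + 0.4723 = 1.282 kg·m².
ω_f = L / I = -7.789 / 1.282 = -6.074 rad/s.

|ω_f| ≈ 6.07 rad/s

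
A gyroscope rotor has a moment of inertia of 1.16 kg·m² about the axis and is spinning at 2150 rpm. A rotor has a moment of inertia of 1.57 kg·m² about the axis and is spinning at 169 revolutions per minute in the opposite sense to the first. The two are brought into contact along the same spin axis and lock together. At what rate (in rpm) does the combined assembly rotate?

The coupling torques are internal; angular momentum about the shared axis is conserved.
Taking A's sense as positive: L = (1.160)(2150) − (1.570)(169) = 2229 kg·m²·rpm.
Combined I = 1.160 + 1.570 = 2.730 kg·m².
ω_f = L / I = 2229 / 2.730 = 816.4 rpm.

|ω_f| ≈ 816 rpm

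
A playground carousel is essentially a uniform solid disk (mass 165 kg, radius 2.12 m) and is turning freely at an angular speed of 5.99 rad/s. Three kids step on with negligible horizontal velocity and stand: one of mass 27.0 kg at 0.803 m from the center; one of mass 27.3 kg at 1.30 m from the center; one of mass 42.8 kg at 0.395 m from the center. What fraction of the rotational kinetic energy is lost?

fraction ≈ 0.159

No external torque acts about the center; L_before = L_after.
I_p = ½(165)(2.12)² = 370.8 kg·m².
Added inertia Σmr² = (27.0)(0.803)² + (27.3)(1.30)² + (42.8)(0.395)² = 70.22 kg·m²; I_f = 370.8 + 70.22 = 441.0 kg·m².
ω_f = I_p ω_i / I_f = (370.8)(5.99) / 441.0 = 5.036 rad/s.
KE_i = ½(370.8)(5.990 rad/s)² = 6652 J; KE_f = ½(441.0)(5.036)² = 5593 J.
Fraction lost = 0.1592.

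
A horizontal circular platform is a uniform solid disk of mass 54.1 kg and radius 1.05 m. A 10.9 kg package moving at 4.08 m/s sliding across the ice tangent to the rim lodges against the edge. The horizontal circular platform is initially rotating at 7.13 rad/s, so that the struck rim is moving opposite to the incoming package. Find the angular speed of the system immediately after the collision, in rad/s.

The axle reaction passes through the central axle and exerts no torque about it; angular momentum about the central axle is conserved through the impact.
I_p = ½(54.1)(1.05)² = 29.82 kg·m². Taking the sense of the package's angular momentum as positive, L_{package} = m v R = (10.9)(4.08)(1.05) = 46.70 kg·m²/s.
L_i = −I_p ω_p + m v R = −(29.82)(7.13) + 46.70 = -165.9 kg·m²/s.
After sticking, I_f = I_p + m R² = 29.82 + (10.9)(1.05)² = 41.84 kg·m².
ω_f = L_i / I_f = -165.9 / 41.84 = -3.966 rad/s.

|ω_f| ≈ 3.97 rad/s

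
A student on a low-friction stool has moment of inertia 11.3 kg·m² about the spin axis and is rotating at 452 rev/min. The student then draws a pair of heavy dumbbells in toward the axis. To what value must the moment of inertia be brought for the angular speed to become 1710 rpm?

I₂ ≈ 2.99 kg·m²

With no external torque about the axis, L is conserved: I₁ω₁ = I₂ω₂.
I₂ = I₁ω₁ / ω₂ = (11.3)(452) / (1710) = 2.987 kg·m².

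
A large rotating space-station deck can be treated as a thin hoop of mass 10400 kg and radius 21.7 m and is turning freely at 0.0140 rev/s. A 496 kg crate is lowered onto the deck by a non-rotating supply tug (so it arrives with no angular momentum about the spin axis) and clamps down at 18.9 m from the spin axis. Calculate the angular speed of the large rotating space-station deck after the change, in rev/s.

No external torque acts about the spin axis; L_before = L_after.
I_p = (10400)(21.7)² = 4.897e+06 kg·m².
Added inertia Σmr² = (496)(18.9)² = 1.772e+05 kg·m²; I_f = 4.897e+06 + 1.772e+05 = 5.074e+06 kg·m².
ω_f = I_p ω_i / I_f = (4.897e+06)(0.0140) / 5.074e+06 = 0.01351 rev/s.

ω_f ≈ 0.0135 rev/s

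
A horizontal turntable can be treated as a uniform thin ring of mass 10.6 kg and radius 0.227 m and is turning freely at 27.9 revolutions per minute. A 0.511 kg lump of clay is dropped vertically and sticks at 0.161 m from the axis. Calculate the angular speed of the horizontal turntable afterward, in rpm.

ω_f ≈ 27.2 rpm

The added mass arrives with no angular momentum about the axis, and any external torque about the axis is negligible, so the system's angular momentum is conserved.
I_p = (10.6)(0.227)² = 0.5462 kg·m².
Added inertia Σmr² = (0.511)(0.161)² = 0.01325 kg·m²; I_f = 0.5462 + 0.01325 = 0.5595 kg·m².
ω_f = I_p ω_i / I_f = (0.5462)(27.9) / 0.5595 = 27.24 rpm.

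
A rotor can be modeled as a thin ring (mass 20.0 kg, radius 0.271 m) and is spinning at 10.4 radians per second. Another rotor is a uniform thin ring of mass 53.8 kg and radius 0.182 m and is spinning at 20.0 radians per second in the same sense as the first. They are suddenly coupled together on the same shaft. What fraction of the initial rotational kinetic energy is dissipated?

The coupling torques are internal; angular momentum about the shared axis is conserved.
Moments of inertia: I_A = (20.0)(0.271)² = 1.469 kg·m²; I_B = (53.8)(0.182)² = 1.782 kg·m².
Taking A's sense as positive: L = (1.469)(10.4) + (1.782)(20.0) = 50.92 kg·m²·rad/s.
Combined I = 1.469 + 1.782 = 3.251 kg·m².
ω_f = L / I = 50.92 / 3.251 = 15.66 rad/s.
KE_i = ½ΣIω² = 435.8 J; KE_f = ½(3.251)(15.66)² = 398.7 J.
Fraction dissipated = (KE_i − KE_f)/KE_i = 0.08513.

fraction ≈ 0.0851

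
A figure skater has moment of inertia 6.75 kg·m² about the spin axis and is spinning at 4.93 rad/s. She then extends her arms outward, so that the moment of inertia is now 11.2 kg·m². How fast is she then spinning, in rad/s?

ω₂ ≈ 2.97 rad/s

Angular momentum about the spin axis is conserved since the torque about it is zero.
ω₂ = I₁ω₁ / I₂ = (6.750)(4.93 rad/s) / (11.20) = 2.971 rad/s.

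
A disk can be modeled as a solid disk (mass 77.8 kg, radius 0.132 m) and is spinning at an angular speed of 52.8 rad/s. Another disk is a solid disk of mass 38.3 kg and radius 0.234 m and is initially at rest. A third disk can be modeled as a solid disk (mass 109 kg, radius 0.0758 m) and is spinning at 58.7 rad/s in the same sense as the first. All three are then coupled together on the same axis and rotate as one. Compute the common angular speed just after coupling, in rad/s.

The coupling torques are internal; angular momentum about the shared axis is conserved.
Moments of inertia: I_A = ½(77.8)(0.132)² = 0.6778 kg·m²; I_B = ½(38.3)(0.234)² = 1.049 kg·m²; I_C = ½(109)(0.0758)² = 0.3131 kg·m².
Taking A's sense as positive: L = (0.6778)(52.8) + (0.3131)(58.7) = 54.17 kg·m²·rad/s.
Combined I = 0.6778 + 1.049 + 0.3131 = 2.040 kg·m².
ω_f = L / I = 54.17 / 2.040 = 26.56 rad/s.

|ω_f| ≈ 26.6 rad/s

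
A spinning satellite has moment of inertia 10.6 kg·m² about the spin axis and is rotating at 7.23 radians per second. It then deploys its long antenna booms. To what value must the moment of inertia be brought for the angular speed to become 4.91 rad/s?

No external torque acts about the spin axis, so angular momentum is conserved.
I₂ = I₁ω₁ / ω₂ = (10.6)(7.23) / (4.91) = 15.61 kg·m².

I₂ ≈ 15.6 kg·m²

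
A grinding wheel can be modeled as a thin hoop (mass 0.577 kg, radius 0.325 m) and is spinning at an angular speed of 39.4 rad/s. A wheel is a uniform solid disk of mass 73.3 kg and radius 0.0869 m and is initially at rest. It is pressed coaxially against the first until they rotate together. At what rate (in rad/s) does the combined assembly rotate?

|ω_f| ≈ 7.11 rad/s

No external torque acts about the common axis, so total angular momentum is conserved.
Moments of inertia: I_A = (0.577)(0.325)² = 0.06095 kg·m²; I_B = ½(73.3)(0.0869)² = 0.2768 kg·m².
Taking A's sense as positive: L = (0.06095)(39.4) = 2.401 kg·m²·rad/s.
Combined I = 0.06095 + 0.2768 = 0.3377 kg·m².
ω_f = L / I = 2.401 / 0.3377 = 7.110 rad/s.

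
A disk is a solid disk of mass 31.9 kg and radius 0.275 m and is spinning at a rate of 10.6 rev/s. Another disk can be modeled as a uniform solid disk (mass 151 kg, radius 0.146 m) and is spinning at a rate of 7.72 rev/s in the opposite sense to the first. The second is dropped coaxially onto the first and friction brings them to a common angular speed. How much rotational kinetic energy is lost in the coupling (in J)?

No external torque acts about the common axis, so total angular momentum is conserved.
Moments of inertia: I_A = ½(31.9)(0.275)² = 1.206 kg·m²; I_B = ½(151)(0.146)² = 1.609 kg·m².
Taking A's sense as positive: L = (1.206)(10.6) − (1.609)(7.72) = 0.3617 kg·m²·rev/s.
Combined I = 1.206 + 1.609 = 2.816 kg·m².
ω_f = L / I = 0.3617 / 2.816 = 0.1285 rev/s.
KE_i = ½ΣIω² = 4569 J; KE_f = ½(2.816)(0.8071)² = 0.9171 J.

ΔKE lost ≈ 4570 J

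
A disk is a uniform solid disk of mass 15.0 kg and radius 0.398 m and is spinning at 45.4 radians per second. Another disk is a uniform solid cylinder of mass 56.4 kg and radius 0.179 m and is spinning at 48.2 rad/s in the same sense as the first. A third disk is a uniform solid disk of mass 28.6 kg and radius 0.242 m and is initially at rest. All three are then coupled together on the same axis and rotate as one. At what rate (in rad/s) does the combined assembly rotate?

The coupling torques are internal; angular momentum about the shared axis is conserved.
Moments of inertia: I_A = ½(15.0)(0.398)² = 1.188 kg·m²; I_B = ½(56.4)(0.179)² = 0.9036 kg·m²; I_C = ½(28.6)(0.242)² = 0.8375 kg·m².
Taking A's sense as positive: L = (1.188)(45.4) + (0.9036)(48.2) = 97.49 kg·m²·rad/s.
Combined I = 1.188 + 0.9036 + 0.8375 = 2.929 kg·m².
ω_f = L / I = 97.49 / 2.929 = 33.28 rad/s.

|ω_f| ≈ 33.3 rad/s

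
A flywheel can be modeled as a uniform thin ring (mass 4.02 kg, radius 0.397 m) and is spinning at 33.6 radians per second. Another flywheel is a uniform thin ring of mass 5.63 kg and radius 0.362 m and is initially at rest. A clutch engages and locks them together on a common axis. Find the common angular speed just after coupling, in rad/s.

|ω_f| ≈ 15.5 rad/s

No external torque acts about the common axis, so total angular momentum is conserved.
Moments of inertia: I_A = (4.02)(0.397)² = 0.6336 kg·m²; I_B = (5.63)(0.362)² = 0.7378 kg·m².
Taking A's sense as positive: L = (0.6336)(33.6) = 21.29 kg·m²·rad/s.
Combined I = 0.6336 + 0.7378 = 1.371 kg·m².
ω_f = L / I = 21.29 / 1.371 = 15.52 rad/s.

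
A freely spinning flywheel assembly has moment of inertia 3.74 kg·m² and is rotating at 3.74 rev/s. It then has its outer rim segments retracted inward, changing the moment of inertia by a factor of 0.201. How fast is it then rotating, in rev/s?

ω₂ ≈ 18.6 rev/s

No external torque acts about the spin axis, so angular momentum is conserved.
I₂ = 0.201 × 3.74 = 0.7517 kg·m².
ω₂ = I₁ω₁ / I₂ = (3.740)(3.74 rev/s) / (0.7517) = 18.61 rev/s.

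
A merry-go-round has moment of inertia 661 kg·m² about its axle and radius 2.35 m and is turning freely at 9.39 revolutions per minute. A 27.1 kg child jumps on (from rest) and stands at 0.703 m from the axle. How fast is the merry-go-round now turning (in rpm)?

ω_f ≈ 9.20 rpm

The added mass arrives with no angular momentum about the axle, and any external torque about the axle is negligible, so the system's angular momentum is conserved.
Added inertia Σmr² = (27.1)(0.703)² = 13.39 kg·m²; I_f = 661.0 + 13.39 = 674.4 kg·m².
ω_f = I_p ω_i / I_f = (661.0)(9.39) / 674.4 = 9.204 rpm.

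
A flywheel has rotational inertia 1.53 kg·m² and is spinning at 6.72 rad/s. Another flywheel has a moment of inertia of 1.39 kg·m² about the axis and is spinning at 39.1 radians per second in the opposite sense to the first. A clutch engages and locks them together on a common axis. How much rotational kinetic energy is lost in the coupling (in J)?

No external torque acts about the common axis, so total angular momentum is conserved.
Taking A's sense as positive: L = (1.530)(6.72) − (1.390)(39.1) = -44.07 kg·m²·rad/s.
Combined I = 1.530 + 1.390 = 2.920 kg·m².
ω_f = L / I = -44.07 / 2.920 = -15.09 rad/s.
KE_i = ½ΣIω² = 1097 J; KE_f = ½(2.920)(15.09)² = 332.5 J.

ΔKE lost ≈ 765 J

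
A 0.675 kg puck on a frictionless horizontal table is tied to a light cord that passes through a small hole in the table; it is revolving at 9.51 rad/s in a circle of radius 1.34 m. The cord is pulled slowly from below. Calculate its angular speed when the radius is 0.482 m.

ω₂ ≈ 73.5 rad/s

The constraining force is radial, so m r² ω about the center is conserved.
ω₂ = ω₁ (r₁/r₂)² = (9.51)(1.34/0.482)² = 73.50 rad/s.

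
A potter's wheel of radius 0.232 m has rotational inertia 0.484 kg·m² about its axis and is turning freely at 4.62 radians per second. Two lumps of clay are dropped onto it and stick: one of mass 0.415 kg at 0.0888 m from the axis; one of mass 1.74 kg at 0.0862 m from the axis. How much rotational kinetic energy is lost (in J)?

energy lost ≈ 0.167 J

The added mass arrives with no angular momentum about the axis, and any external torque about the axis is negligible, so the system's angular momentum is conserved.
Added inertia Σmr² = (0.415)(0.0888)² + (1.74)(0.0862)² = 0.01620 kg·m²; I_f = 0.4840 + 0.01620 = 0.5002 kg·m².
ω_f = I_p ω_i / I_f = (0.4840)(4.62) / 0.5002 = 4.470 rad/s.
KE_i = ½(0.4840)(4.620 rad/s)² = 5.165 J; KE_f = ½(0.5002)(4.470)² = 4.998 J.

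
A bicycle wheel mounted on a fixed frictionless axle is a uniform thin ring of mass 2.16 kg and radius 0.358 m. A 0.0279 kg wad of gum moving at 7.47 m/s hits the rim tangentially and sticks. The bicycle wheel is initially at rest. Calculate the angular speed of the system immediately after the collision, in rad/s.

|ω_f| ≈ 0.266 rad/s

About the axle the impulsive forces during the collision are internal, so angular momentum about that axis is conserved.
I_p = (2.16)(0.358)² = 0.2768 kg·m². Taking the sense of the wad of gum's angular momentum as positive, L_{wad} = m v R = (0.0279)(7.47)(0.358) = 0.07461 kg·m²/s.
L_i = 0 + 0.07461 = 0.07461 kg·m²/s.
After sticking, I_f = I_p + m R² = 0.2768 + (0.0279)(0.358)² = 0.2804 kg·m².
ω_f = L_i / I_f = 0.07461 / 0.2804 = 0.2661 rad/s.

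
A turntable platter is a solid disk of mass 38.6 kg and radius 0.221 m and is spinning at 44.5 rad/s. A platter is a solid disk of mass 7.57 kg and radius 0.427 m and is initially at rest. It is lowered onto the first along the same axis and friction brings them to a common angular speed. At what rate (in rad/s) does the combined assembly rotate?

No external torque acts about the common axis, so total angular momentum is conserved.
Moments of inertia: I_A = ½(38.6)(0.221)² = 0.9426 kg·m²; I_B = ½(7.57)(0.427)² = 0.6901 kg·m².
Taking A's sense as positive: L = (0.9426)(44.5) = 41.95 kg·m²·rad/s.
Combined I = 0.9426 + 0.6901 = 1.633 kg·m².
ω_f = L / I = 41.95 / 1.633 = 25.69 rad/s.

|ω_f| ≈ 25.7 rad/s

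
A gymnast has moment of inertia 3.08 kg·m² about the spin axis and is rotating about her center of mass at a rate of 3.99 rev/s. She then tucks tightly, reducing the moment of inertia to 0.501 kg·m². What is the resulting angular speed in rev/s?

ω₂ ≈ 24.5 rev/s

Angular momentum about the spin axis is conserved since the torque about it is zero.
ω₂ = I₁ω₁ / I₂ = (3.080)(3.99 rev/s) / (0.5010) = 24.53 rev/s.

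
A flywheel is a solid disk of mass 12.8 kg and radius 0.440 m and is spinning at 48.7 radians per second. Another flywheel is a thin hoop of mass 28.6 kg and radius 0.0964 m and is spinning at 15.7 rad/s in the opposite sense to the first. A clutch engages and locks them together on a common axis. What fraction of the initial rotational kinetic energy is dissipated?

The coupling torques are internal; angular momentum about the shared axis is conserved.
Moments of inertia: I_A = ½(12.8)(0.440)² = 1.239 kg·m²; I_B = (28.6)(0.0964)² = 0.2658 kg·m².
Taking A's sense as positive: L = (1.239)(48.7) − (0.2658)(15.7) = 56.17 kg·m²·rad/s.
Combined I = 1.239 + 0.2658 = 1.505 kg·m².
ω_f = L / I = 56.17 / 1.505 = 37.33 rad/s.
KE_i = ½ΣIω² = 1502 J; KE_f = ½(1.505)(37.33)² = 1048 J.
Fraction dissipated = (KE_i − KE_f)/KE_i = 0.3021.

fraction ≈ 0.302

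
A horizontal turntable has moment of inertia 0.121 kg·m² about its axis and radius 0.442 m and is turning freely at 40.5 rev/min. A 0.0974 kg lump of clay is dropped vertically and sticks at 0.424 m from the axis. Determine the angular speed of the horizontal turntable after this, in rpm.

The added mass arrives with no angular momentum about the axis, and any external torque about the axis is negligible, so the system's angular momentum is conserved.
Added inertia Σmr² = (0.0974)(0.424)² = 0.01751 kg·m²; I_f = 0.1210 + 0.01751 = 0.1385 kg·m².
ω_f = I_p ω_i / I_f = (0.1210)(40.5) / 0.1385 = 35.38 rpm.

ω_f ≈ 35.4 rpm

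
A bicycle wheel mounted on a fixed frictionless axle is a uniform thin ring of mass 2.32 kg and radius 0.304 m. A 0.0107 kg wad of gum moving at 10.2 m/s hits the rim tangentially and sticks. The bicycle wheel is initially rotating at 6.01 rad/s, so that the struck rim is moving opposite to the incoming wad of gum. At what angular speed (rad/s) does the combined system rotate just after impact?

|ω_f| ≈ 5.83 rad/s

About the axle the impulsive forces during the collision are internal, so angular momentum about that axis is conserved.
I_p = (2.32)(0.304)² = 0.2144 kg·m². Taking the sense of the wad of gum's angular momentum as positive, L_{wad} = m v R = (0.0107)(10.2)(0.304) = 0.03318 kg·m²/s.
L_i = −I_p ω_p + m v R = −(0.2144)(6.01) + 0.03318 = -1.255 kg·m²/s.
After sticking, I_f = I_p + m R² = 0.2144 + (0.0107)(0.304)² = 0.2154 kg·m².
ω_f = L_i / I_f = -1.255 / 0.2154 = -5.828 rad/s.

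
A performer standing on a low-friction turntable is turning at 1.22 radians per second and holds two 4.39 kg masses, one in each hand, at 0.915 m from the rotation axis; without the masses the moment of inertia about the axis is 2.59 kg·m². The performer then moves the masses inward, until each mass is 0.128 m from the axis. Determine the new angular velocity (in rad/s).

With no external torque about the axis, L is conserved: I₁ω₁ = I₂ω₂.
I₁ = 2.59 + 2(4.39)(0.915)² = 9.941 kg·m²; I₂ = 2.59 + 2(4.39)(0.128)² = 2.734 kg·m².
ω₂ = I₁ω₁ / I₂ = (9.941)(1.22 rad/s) / (2.734) = 4.436 rad/s.

ω₂ ≈ 4.44 rad/s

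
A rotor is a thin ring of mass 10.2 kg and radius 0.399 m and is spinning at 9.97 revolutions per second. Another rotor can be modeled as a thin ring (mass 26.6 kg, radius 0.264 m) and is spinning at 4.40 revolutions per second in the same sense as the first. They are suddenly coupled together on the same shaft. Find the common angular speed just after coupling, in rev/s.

|ω_f| ≈ 7.00 rev/s

The coupling torques are internal; angular momentum about the shared axis is conserved.
Moments of inertia: I_A = (10.2)(0.399)² = 1.624 kg·m²; I_B = (26.6)(0.264)² = 1.854 kg·m².
Taking A's sense as positive: L = (1.624)(9.97) + (1.854)(4.40) = 24.35 kg·m²·rev/s.
Combined I = 1.624 + 1.854 = 3.478 kg·m².
ω_f = L / I = 24.35 / 3.478 = 7.001 rev/s.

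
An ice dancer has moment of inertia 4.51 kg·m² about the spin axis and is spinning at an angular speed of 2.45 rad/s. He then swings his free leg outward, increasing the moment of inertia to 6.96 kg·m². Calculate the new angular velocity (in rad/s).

No external torque acts about the spin axis, so angular momentum is conserved.
ω₂ = I₁ω₁ / I₂ = (4.510)(2.45 rad/s) / (6.960) = 1.588 rad/s.

ω₂ ≈ 1.59 rad/s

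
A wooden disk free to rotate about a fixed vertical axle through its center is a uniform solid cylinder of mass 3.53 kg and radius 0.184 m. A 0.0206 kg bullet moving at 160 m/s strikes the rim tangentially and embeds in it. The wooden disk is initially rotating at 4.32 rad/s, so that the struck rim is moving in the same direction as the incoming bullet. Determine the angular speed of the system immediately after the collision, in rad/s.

About the axle the impulsive forces during the collision are internal, so angular momentum about that axis is conserved.
I_p = ½(3.53)(0.184)² = 0.05976 kg·m². Taking the sense of the bullet's angular momentum as positive, L_{bullet} = m v R = (0.0206)(160)(0.184) = 0.6065 kg·m²/s.
L_i = +I_p ω_p + m v R = +(0.05976)(4.32) + 0.6065 = 0.8646 kg·m²/s.
After sticking, I_f = I_p + m R² = 0.05976 + (0.0206)(0.184)² = 0.06045 kg·m².
ω_f = L_i / I_f = 0.8646 / 0.06045 = 14.30 rad/s.

|ω_f| ≈ 14.3 rad/s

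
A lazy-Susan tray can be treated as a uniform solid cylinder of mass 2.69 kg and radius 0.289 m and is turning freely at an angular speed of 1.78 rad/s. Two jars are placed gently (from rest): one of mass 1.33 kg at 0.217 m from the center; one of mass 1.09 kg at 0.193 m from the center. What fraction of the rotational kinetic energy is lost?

No external torque acts about the center; L_before = L_after.
I_p = ½(2.69)(0.289)² = 0.1123 kg·m².
Added inertia Σmr² = (1.33)(0.217)² + (1.09)(0.193)² = 0.1032 kg·m²; I_f = 0.1123 + 0.1032 = 0.2156 kg·m².
ω_f = I_p ω_i / I_f = (0.1123)(1.78) / 0.2156 = 0.9276 rad/s.
KE_i = ½(0.1123)(1.780 rad/s)² = 0.1780 J; KE_f = ½(0.2156)(0.9276)² = 0.09274 J.
Fraction lost = 0.4789.

fraction ≈ 0.479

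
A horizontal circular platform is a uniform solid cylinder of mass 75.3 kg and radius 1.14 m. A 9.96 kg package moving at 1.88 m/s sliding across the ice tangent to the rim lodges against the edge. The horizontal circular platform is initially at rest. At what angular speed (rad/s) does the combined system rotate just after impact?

The axle reaction passes through the central axle and exerts no torque about it; angular momentum about the central axle is conserved through the impact.
I_p = ½(75.3)(1.14)² = 48.93 kg·m². Taking the sense of the package's angular momentum as positive, L_{package} = m v R = (9.96)(1.88)(1.14) = 21.35 kg·m²/s.
L_i = 0 + 21.35 = 21.35 kg·m²/s.
After sticking, I_f = I_p + m R² = 48.93 + (9.96)(1.14)² = 61.87 kg·m².
ω_f = L_i / I_f = 21.35 / 61.87 = 0.3450 rad/s.

|ω_f| ≈ 0.345 rad/s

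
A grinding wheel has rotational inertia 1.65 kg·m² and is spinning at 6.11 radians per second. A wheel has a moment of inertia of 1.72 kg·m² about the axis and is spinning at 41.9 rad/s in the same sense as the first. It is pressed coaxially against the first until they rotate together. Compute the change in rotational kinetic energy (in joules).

ΔKE ≈ -539 J

No external torque acts about the common axis, so total angular momentum is conserved.
Taking A's sense as positive: L = (1.650)(6.11) + (1.720)(41.9) = 82.15 kg·m²·rad/s.
Combined I = 1.650 + 1.720 = 3.370 kg·m².
ω_f = L / I = 82.15 / 3.370 = 24.38 rad/s.
KE_i = ½ΣIω² = 1541 J; KE_f = ½(3.370)(24.38)² = 1001 J.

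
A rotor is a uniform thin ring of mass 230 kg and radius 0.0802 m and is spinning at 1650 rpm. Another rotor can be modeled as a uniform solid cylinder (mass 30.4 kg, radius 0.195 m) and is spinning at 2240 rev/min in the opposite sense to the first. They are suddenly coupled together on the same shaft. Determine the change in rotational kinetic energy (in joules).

No external torque acts about the common axis, so total angular momentum is conserved.
Moments of inertia: I_A = (230)(0.0802)² = 1.479 kg·m²; I_B = ½(30.4)(0.195)² = 0.5780 kg·m².
Taking A's sense as positive: L = (1.479)(1650) − (0.5780)(2240) = 1146 kg·m²·rpm.
Combined I = 1.479 + 0.5780 = 2.057 kg·m².
ω_f = L / I = 1146 / 2.057 = 557.2 rpm.
KE_i = ½ΣIω² = 37990 J; KE_f = ½(2.057)(58.35)² = 3502 J.

ΔKE ≈ -34500 J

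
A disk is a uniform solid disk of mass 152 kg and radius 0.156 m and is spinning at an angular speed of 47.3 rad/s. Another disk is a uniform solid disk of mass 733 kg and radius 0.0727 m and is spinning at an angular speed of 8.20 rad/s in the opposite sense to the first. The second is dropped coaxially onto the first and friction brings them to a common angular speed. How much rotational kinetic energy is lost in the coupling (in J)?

No external torque acts about the common axis, so total angular momentum is conserved.
Moments of inertia: I_A = ½(152)(0.156)² = 1.850 kg·m²; I_B = ½(733)(0.0727)² = 1.937 kg·m².
Taking A's sense as positive: L = (1.850)(47.3) − (1.937)(8.20) = 71.60 kg·m²·rad/s.
Combined I = 1.850 + 1.937 = 3.787 kg·m².
ω_f = L / I = 71.60 / 3.787 = 18.91 rad/s.
KE_i = ½ΣIω² = 2134 J; KE_f = ½(3.787)(18.91)² = 676.9 J.

ΔKE lost ≈ 1460 J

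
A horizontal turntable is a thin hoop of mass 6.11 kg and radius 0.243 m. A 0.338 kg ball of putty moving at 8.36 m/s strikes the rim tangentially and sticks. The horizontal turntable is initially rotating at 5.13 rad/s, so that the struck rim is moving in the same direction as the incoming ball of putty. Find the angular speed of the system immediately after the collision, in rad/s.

About the axle the impulsive forces during the collision are internal, so angular momentum about that axis is conserved.
I_p = (6.11)(0.243)² = 0.3608 kg·m². Taking the sense of the ball of putty's angular momentum as positive, L_{ball} = m v R = (0.338)(8.36)(0.243) = 0.6866 kg·m²/s.
L_i = +I_p ω_p + m v R = +(0.3608)(5.13) + 0.6866 = 2.537 kg·m²/s.
After sticking, I_f = I_p + m R² = 0.3608 + (0.338)(0.243)² = 0.3807 kg·m².
ω_f = L_i / I_f = 2.537 / 0.3807 = 6.664 rad/s.

|ω_f| ≈ 6.66 rad/s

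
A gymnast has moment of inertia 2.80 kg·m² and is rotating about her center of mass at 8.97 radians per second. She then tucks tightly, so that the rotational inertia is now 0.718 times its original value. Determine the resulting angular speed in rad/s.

ω₂ ≈ 12.5 rad/s

With no external torque about the axis, L is conserved: I₁ω₁ = I₂ω₂.
I₂ = 0.718 × 2.80 = 2.010 kg·m².
ω₂ = I₁ω₁ / I₂ = (2.800)(8.97 rad/s) / (2.010) = 12.49 rad/s.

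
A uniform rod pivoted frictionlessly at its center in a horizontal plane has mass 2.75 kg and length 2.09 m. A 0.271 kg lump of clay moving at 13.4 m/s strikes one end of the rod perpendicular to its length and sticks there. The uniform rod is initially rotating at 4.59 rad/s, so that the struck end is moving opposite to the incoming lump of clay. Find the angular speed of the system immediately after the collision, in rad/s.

|ω_f| ≈ 0.617 rad/s

The axle reaction passes through the pivot and exerts no torque about it; angular momentum about the pivot is conserved through the impact.
I_p = (1/12)(2.75)(2.09)² = 1.001 kg·m². Taking the sense of the lump of clay's angular momentum as positive, L_{lump} = m v R = (0.271)(13.4)(2.09/2) = 3.795 kg·m²/s.
L_i = −I_p ω_p + m v R = −(1.001)(4.59) + 3.795 = -0.7999 kg·m²/s.
After sticking, I_f = I_p + m R² = 1.001 + (0.271)(2.09/2)² = 1.297 kg·m².
ω_f = L_i / I_f = -0.7999 / 1.297 = -0.6167 rad/s.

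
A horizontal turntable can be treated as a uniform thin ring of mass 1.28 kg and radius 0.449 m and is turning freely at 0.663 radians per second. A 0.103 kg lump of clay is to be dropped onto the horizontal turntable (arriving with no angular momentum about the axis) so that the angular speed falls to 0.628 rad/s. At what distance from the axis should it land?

No external torque acts about the axis; L_before = L_after.
I_p = (1.28)(0.449)² = 0.2580 kg·m².
I_p ω_i = (I_p + m r²) ω_f ⇒ m r² = I_p(ω_i/ω_f − 1) = 0.2580(0.663/0.628 − 1) = 0.01438 kg·m².
r = √(0.01438/0.103) = 0.3737 m.

r ≈ 0.374 m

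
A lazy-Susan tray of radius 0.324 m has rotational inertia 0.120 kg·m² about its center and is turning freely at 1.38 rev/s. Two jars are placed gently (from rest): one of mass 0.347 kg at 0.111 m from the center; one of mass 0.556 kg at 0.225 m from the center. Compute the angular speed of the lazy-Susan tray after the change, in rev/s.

ω_f ≈ 1.09 rev/s

No external torque acts about the center; L_before = L_after.
Added inertia Σmr² = (0.347)(0.111)² + (0.556)(0.225)² = 0.03242 kg·m²; I_f = 0.1200 + 0.03242 = 0.1524 kg·m².
ω_f = I_p ω_i / I_f = (0.1200)(1.38) / 0.1524 = 1.086 rev/s.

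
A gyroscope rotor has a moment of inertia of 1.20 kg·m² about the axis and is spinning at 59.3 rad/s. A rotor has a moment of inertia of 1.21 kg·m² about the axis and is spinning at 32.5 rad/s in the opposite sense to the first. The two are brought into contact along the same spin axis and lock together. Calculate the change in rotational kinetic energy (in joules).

No external torque acts about the common axis, so total angular momentum is conserved.
Taking A's sense as positive: L = (1.200)(59.3) − (1.210)(32.5) = 31.84 kg·m²·rad/s.
Combined I = 1.200 + 1.210 = 2.410 kg·m².
ω_f = L / I = 31.84 / 2.410 = 13.21 rad/s.
KE_i = ½ΣIω² = 2749 J; KE_f = ½(2.410)(13.21)² = 210.3 J.

ΔKE ≈ -2540 J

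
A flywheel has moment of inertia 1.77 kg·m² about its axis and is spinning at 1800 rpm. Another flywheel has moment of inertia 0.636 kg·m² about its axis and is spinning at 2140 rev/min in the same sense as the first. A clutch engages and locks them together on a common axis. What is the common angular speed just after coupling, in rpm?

No external torque acts about the common axis, so total angular momentum is conserved.
Taking A's sense as positive: L = (1.770)(1800) + (0.6360)(2140) = 4547 kg·m²·rpm.
Combined I = 1.770 + 0.6360 = 2.406 kg·m².
ω_f = L / I = 4547 / 2.406 = 1890 rpm.

|ω_f| ≈ 1890 rpm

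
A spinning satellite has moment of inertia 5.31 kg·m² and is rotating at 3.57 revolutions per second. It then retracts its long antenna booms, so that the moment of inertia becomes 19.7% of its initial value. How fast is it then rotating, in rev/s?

ω₂ ≈ 18.1 rev/s

No external torque acts about the spin axis, so angular momentum is conserved.
I₂ = 0.197 × 5.31 = 1.046 kg·m².
ω₂ = I₁ω₁ / I₂ = (5.310)(3.57 rev/s) / (1.046) = 18.12 rev/s.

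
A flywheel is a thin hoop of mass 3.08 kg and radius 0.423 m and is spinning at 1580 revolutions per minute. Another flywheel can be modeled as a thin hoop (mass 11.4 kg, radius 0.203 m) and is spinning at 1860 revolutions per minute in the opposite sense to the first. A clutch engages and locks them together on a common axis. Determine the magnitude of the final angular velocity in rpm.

|ω_f| ≈ 2.99 rpm

No external torque acts about the common axis, so total angular momentum is conserved.
Moments of inertia: I_A = (3.08)(0.423)² = 0.5511 kg·m²; I_B = (11.4)(0.203)² = 0.4698 kg·m².
Taking A's sense as positive: L = (0.5511)(1580) − (0.4698)(1860) = -3.056 kg·m²·rpm.
Combined I = 0.5511 + 0.4698 = 1.021 kg·m².
ω_f = L / I = -3.056 / 1.021 = -2.993 rpm.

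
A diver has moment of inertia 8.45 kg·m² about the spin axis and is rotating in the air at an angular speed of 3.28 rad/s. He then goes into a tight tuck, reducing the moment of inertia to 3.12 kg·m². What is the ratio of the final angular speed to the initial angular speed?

ω₂/ω₁ ≈ 2.71

With no external torque about the axis, L is conserved: I₁ω₁ = I₂ω₂.
ω₂/ω₁ = I₁/I₂ = 8.450 / 3.120 = 2.708.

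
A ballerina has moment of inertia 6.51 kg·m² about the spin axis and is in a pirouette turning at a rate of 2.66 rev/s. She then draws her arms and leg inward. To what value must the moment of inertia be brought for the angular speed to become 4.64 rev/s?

No external torque acts about the spin axis, so angular momentum is conserved.
I₂ = I₁ω₁ / ω₂ = (6.51)(2.66) / (4.64) = 3.732 kg·m².

I₂ ≈ 3.73 kg·m²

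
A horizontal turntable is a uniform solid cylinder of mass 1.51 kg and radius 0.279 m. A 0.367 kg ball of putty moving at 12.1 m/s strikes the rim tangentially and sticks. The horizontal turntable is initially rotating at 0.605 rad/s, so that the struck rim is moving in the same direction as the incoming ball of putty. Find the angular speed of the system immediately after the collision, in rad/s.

|ω_f| ≈ 14.6 rad/s

About the axle the impulsive forces during the collision are internal, so angular momentum about that axis is conserved.
I_p = ½(1.51)(0.279)² = 0.05877 kg·m². Taking the sense of the ball of putty's angular momentum as positive, L_{ball} = m v R = (0.367)(12.1)(0.279) = 1.239 kg·m²/s.
L_i = +I_p ω_p + m v R = +(0.05877)(0.605) + 1.239 = 1.275 kg·m²/s.
After sticking, I_f = I_p + m R² = 0.05877 + (0.367)(0.279)² = 0.08734 kg·m².
ω_f = L_i / I_f = 1.275 / 0.08734 = 14.59 rad/s.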